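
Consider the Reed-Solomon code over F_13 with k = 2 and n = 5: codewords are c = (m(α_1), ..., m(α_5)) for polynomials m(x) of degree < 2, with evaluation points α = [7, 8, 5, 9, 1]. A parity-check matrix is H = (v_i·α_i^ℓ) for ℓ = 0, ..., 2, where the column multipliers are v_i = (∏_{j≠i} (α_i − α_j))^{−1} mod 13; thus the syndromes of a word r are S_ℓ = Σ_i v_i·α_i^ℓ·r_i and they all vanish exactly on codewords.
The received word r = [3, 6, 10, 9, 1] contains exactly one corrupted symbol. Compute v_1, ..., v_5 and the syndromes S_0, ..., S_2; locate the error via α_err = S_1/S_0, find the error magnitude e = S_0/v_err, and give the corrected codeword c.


S = (11, 11, 11), error at position 5, error magnitude e = 3, c = [3, 6, 10, 9, 11].

Step 1: column multipliers v_i = (∏_{j≠i}(α_i − α_j))^{−1} mod 13.
  i = 1 (α = 7): (7−8)(7−5)(7−9)(7−1) = (−1)·2·(−2)·6 = 24 ≡ 11, so v_1 = 11^{−1} = 6 (mod 13).
  i = 2 (α = 8): (8−7)(8−5)(8−9)(8−1) = 1·3·(−1)·7 = −21 ≡ 5, so v_2 = 5^{−1} = 8 (mod 13).
  i = 3 (α = 5): (5−7)(5−8)(5−9)(5−1) = (−2)·(−3)·(−4)·4 = −96 ≡ 8, so v_3 = 8^{−1} = 5 (mod 13).
  i = 4 (α = 9): (9−7)(9−8)(9−5)(9−1) = 2·1·4·8 = 64 ≡ 12, so v_4 = 12^{−1} = 12 (mod 13).
  i = 5 (α = 1): (1−7)(1−8)(1−5)(1−9) = (−6)·(−7)·(−4)·(−8) = 1344 ≡ 5, so v_5 = 5^{−1} = 8 (mod 13).
  v = [6, 8, 5, 12, 8].
Step 2: syndromes of r = [3, 6, 10, 9, 1] (all sums mod 13).
  S_0 = Σ v_i r_i = 6·3 + 8·6 + 5·10 + 12·9 + 8·1 = 232 ≡ 11.
  S_1 = Σ v_i α_i r_i = 6·7·3 + 8·8·6 + 5·5·10 + 12·9·9 + 8·1·1 = 1740 ≡ 11.
  α_i^2 mod 13 = [10, 12, 12, 3, 1].
  S_2 = Σ v_i α_i^2 r_i = 6·10·3 + 8·12·6 + 5·12·10 + 12·3·9 + 8·1·1 = 1688 ≡ 11.
  S = (11, 11, 11) ≠ 0, so r is not a codeword (an error is present).
Step 3: locate the error. For a single error e at position i, S_ℓ = v_i·e·α_i^ℓ, so α_err = S_1/S_0.
  S_0^{−1} = 11^{−1} = 6 (mod 13), so α_err = 11·6 = 66 ≡ 1 = α_5. Error position i = 5.
  Consistency check: S_2/S_1 = 11·6 = 66 ≡ 1 = α_err ✓ (single-error assumption holds).
Step 4: error magnitude e = S_0/v_5 = S_0·∏_{j≠5}(α_5 − α_j) = 11·5 = 55 ≡ 3 (mod 13).
Step 5: correct position 5: c_5 = r_5 − e = 1 − 3 ≡ 11 (mod 13). Hence c = [3, 6, 10, 9, 11].
  Check: interpolating c through the α_i gives m(x) = 8 + 3·x (degree < 2) with m(α_i) = c_i for every i, so c is indeed a codeword.


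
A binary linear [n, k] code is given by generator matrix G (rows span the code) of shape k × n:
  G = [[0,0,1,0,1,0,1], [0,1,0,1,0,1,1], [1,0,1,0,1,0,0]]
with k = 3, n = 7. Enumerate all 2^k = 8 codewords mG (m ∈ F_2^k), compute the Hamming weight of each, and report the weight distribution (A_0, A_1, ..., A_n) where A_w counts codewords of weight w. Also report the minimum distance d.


Weight distribution: A_0 = 1, A_2 = 1, A_3 = 2, A_4 = 2, A_5 = 1, A_7 = 1. Minimum distance d = 2.

Enumerate all 2^3 = 8 messages m ∈ F_2^3.
For each, compute codeword c = mG in F_2^7, then tally its weight.
  m = 000 → c = 0000000, weight = 0.
  m = 100 → c = 0010101, weight = 3.
  m = 010 → c = 0101011, weight = 4.
  m = 110 → c = 0111110, weight = 5.
  m = 001 → c = 1010100, weight = 3.
  m = 101 → c = 1000001, weight = 2.
  m = 011 → c = 1111111, weight = 7.
  m = 111 → c = 1101010, weight = 4.
Tally weights:
  weight 0: 1 codewords.
  weight 2: 1 codewords.
  weight 3: 2 codewords.
  weight 4: 2 codewords.
  weight 5: 1 codewords.
  weight 7: 1 codewords.
Minimum distance d = smallest w > 0 with A_w > 0 = 2.
Sanity: Σ A_w = 8 = 2^3 = 8 ✓.


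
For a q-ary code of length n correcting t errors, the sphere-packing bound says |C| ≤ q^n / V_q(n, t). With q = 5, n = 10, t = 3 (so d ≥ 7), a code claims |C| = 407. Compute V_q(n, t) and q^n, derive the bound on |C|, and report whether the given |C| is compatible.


V_q(n, t) = 8441, q^n = 9765625, Hamming bound = 1156, |C| = 407 ≤ bound (satisfied).

Step 1: Compute V_q(n, t) = Σ_{j=0}^3 C(n, j) (q−1)^j.
  j = 0: C(10,0)·(4)^0 = 1·1 = 1.
  j = 1: C(10,1)·(4)^1 = 10·4 = 40.
  j = 2: C(10,2)·(4)^2 = 45·16 = 720.
  j = 3: C(10,3)·(4)^3 = 120·64 = 7680.
  V_q(n, t) = 1 + 40 + 720 + 7680 = 8441.
Step 2: q^n = 5^10 = 9765625.
Step 3: Hamming bound ⌊q^n / V_q(n,t)⌋ = ⌊9765625/8441⌋ = 1156.
Step 4: Compare |C| = 407 to 1156: satisfied.
The claimed |C| lies below the Hamming bound.


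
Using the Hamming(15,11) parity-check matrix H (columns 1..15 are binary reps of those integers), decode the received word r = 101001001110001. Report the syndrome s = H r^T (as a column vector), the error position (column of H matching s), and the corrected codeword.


s = (0, 0, 1, 1)^T, error position = 3, corrected codeword c = 100001001110001

Compute s = H r^T mod 2 one row at a time:
  s_1 = 0 + 1 + 1 + 1 + 0 + 0 + 0 + 1 = 4 ≡ 0 (mod 2).
  s_2 = 0 + 0 + 1 + 0 + 0 + 0 + 0 + 1 = 2 ≡ 0 (mod 2).
  s_3 = 0 + 1 + 1 + 0 + 1 + 1 + 0 + 1 = 5 ≡ 1 (mod 2).
  s_4 = 1 + 1 + 0 + 0 + 1 + 1 + 0 + 1 = 5 ≡ 1 (mod 2).
s = (0, 0, 1, 1)^T — this equals column 3 of H (binary 0011), so error is at position 3.
Correct: flip bit 3 of r = 101001001110001 to get c = 100001001110001.


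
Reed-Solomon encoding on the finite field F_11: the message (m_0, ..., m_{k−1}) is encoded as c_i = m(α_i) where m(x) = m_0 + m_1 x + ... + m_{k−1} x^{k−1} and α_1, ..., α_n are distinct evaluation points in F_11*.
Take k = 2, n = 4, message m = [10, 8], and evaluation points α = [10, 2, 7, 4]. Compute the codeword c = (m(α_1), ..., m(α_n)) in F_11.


c = [2, 4, 0, 9]

Message polynomial: m(x) = 10 + 8·x (mod 11).
For each evaluation point α_i, compute m(α_i) mod 11:
  α_1 = 10: Horner steps 8 → 2, so m(10) = 2.
  α_2 = 2: Horner steps 8 → 4, so m(2) = 4.
  α_3 = 7: Horner steps 8 → 0, so m(7) = 0.
  α_4 = 4: Horner steps 8 → 9, so m(4) = 9.
Codeword c = [2, 4, 0, 9] ∈ F_11^4.


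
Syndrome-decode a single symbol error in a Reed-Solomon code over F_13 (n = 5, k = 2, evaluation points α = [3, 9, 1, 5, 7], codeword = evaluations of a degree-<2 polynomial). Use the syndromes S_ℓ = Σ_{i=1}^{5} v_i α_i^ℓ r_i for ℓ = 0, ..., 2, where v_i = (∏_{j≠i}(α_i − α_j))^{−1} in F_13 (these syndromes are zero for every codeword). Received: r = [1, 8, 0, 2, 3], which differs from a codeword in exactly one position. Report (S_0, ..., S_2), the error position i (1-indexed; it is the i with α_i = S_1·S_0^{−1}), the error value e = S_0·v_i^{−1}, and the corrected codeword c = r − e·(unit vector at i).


S = (8, 7, 11), error at position 2, error magnitude e = 4, c = [1, 4, 0, 2, 3].

Step 1: column multipliers v_i = (∏_{j≠i}(α_i − α_j))^{−1} mod 13.
  i = 1 (α = 3): (3−9)(3−1)(3−5)(3−7) = (−6)·2·(−2)·(−4) = −96 ≡ 8, so v_1 = 8^{−1} = 5 (mod 13).
  i = 2 (α = 9): (9−3)(9−1)(9−5)(9−7) = 6·8·4·2 = 384 ≡ 7, so v_2 = 7^{−1} = 2 (mod 13).
  i = 3 (α = 1): (1−3)(1−9)(1−5)(1−7) = (−2)·(−8)·(−4)·(−6) = 384 ≡ 7, so v_3 = 7^{−1} = 2 (mod 13).
  i = 4 (α = 5): (5−3)(5−9)(5−1)(5−7) = 2·(−4)·4·(−2) = 64 ≡ 12, so v_4 = 12^{−1} = 12 (mod 13).
  i = 5 (α = 7): (7−3)(7−9)(7−1)(7−5) = 4·(−2)·6·2 = −96 ≡ 8, so v_5 = 8^{−1} = 5 (mod 13).
  v = [5, 2, 2, 12, 5].
Step 2: syndromes of r = [1, 8, 0, 2, 3] (all sums mod 13).
  S_0 = Σ v_i r_i = 5·1 + 2·8 + 2·0 + 12·2 + 5·3 = 60 ≡ 8.
  S_1 = Σ v_i α_i r_i = 5·3·1 + 2·9·8 + 2·1·0 + 12·5·2 + 5·7·3 = 384 ≡ 7.
  α_i^2 mod 13 = [9, 3, 1, 12, 10].
  S_2 = Σ v_i α_i^2 r_i = 5·9·1 + 2·3·8 + 2·1·0 + 12·12·2 + 5·10·3 = 531 ≡ 11.
  S = (8, 7, 11) ≠ 0, so r is not a codeword (an error is present).
Step 3: locate the error. For a single error e at position i, S_ℓ = v_i·e·α_i^ℓ, so α_err = S_1/S_0.
  S_0^{−1} = 8^{−1} = 5 (mod 13), so α_err = 7·5 = 35 ≡ 9 = α_2. Error position i = 2.
  Consistency check: S_2/S_1 = 11·2 = 22 ≡ 9 = α_err ✓ (single-error assumption holds).
Step 4: error magnitude e = S_0/v_2 = S_0·∏_{j≠2}(α_2 − α_j) = 8·7 = 56 ≡ 4 (mod 13).
Step 5: correct position 2: c_2 = r_2 − e = 8 − 4 ≡ 4 (mod 13). Hence c = [1, 4, 0, 2, 3].
  Check: interpolating c through the α_i gives m(x) = 6 + 7·x (degree < 2) with m(α_i) = c_i for every i, so c is indeed a codeword.


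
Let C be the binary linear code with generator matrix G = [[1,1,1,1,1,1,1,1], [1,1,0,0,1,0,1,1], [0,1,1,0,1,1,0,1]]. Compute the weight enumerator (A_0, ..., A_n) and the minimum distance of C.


Weight distribution: A_0 = 1, A_3 = 2, A_4 = 2, A_5 = 2, A_8 = 1. Minimum distance d = 3.

Enumerate all 2^3 = 8 messages m ∈ F_2^3.
For each, compute codeword c = mG in F_2^8, then tally its weight.
  m = 000 → c = 00000000, weight = 0.
  m = 100 → c = 11111111, weight = 8.
  m = 010 → c = 11001011, weight = 5.
  m = 110 → c = 00110100, weight = 3.
  m = 001 → c = 01101101, weight = 5.
  m = 101 → c = 10010010, weight = 3.
  m = 011 → c = 10100110, weight = 4.
  m = 111 → c = 01011001, weight = 4.
Tally weights:
  weight 0: 1 codewords.
  weight 3: 2 codewords.
  weight 4: 2 codewords.
  weight 5: 2 codewords.
  weight 8: 1 codewords.
Minimum distance d = smallest w > 0 with A_w > 0 = 3.
Sanity: Σ A_w = 8 = 2^3 = 8 ✓.


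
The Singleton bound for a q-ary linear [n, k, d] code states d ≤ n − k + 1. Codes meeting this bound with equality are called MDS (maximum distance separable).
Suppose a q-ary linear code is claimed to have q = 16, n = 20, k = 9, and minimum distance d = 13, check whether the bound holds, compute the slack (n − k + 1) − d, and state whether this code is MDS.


Singleton RHS = n − k + 1 = 12, slack = -1, bound violated (no such code; not MDS).

Singleton bound: d ≤ n − k + 1.
Here n = 20, k = 9, so n − k + 1 = 12.
Given d = 13, check d ≤ 12: NO.
Slack = (n − k + 1) − d = -1.
The slack is negative: d = 13 exceeds n − k + 1 = 12 by 1, so the Singleton bound is violated and no linear [20, 9, 13]_16 code can exist. In particular it is not MDS (MDS requires d = n − k + 1 exactly).
Description: the claimed parameters are [20, 9, 13]_16; such a code would be impossible (violates the Singleton bound).


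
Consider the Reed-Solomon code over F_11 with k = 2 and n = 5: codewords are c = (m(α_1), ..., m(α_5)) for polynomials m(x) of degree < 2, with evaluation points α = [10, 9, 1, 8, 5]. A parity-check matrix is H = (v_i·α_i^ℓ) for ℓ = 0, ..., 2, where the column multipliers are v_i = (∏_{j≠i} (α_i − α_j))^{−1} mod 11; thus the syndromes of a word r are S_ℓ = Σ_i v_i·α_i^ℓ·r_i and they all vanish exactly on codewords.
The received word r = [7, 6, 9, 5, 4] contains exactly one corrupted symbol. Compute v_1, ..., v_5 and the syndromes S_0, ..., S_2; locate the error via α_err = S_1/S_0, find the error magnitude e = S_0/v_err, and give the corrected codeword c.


S = (1, 5, 3), error at position 5, error magnitude e = 2, c = [7, 6, 9, 5, 2].

Step 1: column multipliers v_i = (∏_{j≠i}(α_i − α_j))^{−1} mod 11.
  i = 1 (α = 10): (10−9)(10−1)(10−8)(10−5) = 1·9·2·5 = 90 ≡ 2, so v_1 = 2^{−1} = 6 (mod 11).
  i = 2 (α = 9): (9−10)(9−1)(9−8)(9−5) = (−1)·8·1·4 = −32 ≡ 1, so v_2 = 1^{−1} = 1 (mod 11).
  i = 3 (α = 1): (1−10)(1−9)(1−8)(1−5) = (−9)·(−8)·(−7)·(−4) = 2016 ≡ 3, so v_3 = 3^{−1} = 4 (mod 11).
  i = 4 (α = 8): (8−10)(8−9)(8−1)(8−5) = (−2)·(−1)·7·3 = 42 ≡ 9, so v_4 = 9^{−1} = 5 (mod 11).
  i = 5 (α = 5): (5−10)(5−9)(5−1)(5−8) = (−5)·(−4)·4·(−3) = −240 ≡ 2, so v_5 = 2^{−1} = 6 (mod 11).
  v = [6, 1, 4, 5, 6].
Step 2: syndromes of r = [7, 6, 9, 5, 4] (all sums mod 11).
  S_0 = Σ v_i r_i = 6·7 + 1·6 + 4·9 + 5·5 + 6·4 = 133 ≡ 1.
  S_1 = Σ v_i α_i r_i = 6·10·7 + 1·9·6 + 4·1·9 + 5·8·5 + 6·5·4 = 830 ≡ 5.
  α_i^2 mod 11 = [1, 4, 1, 9, 3].
  S_2 = Σ v_i α_i^2 r_i = 6·1·7 + 1·4·6 + 4·1·9 + 5·9·5 + 6·3·4 = 399 ≡ 3.
  S = (1, 5, 3) ≠ 0, so r is not a codeword (an error is present).
Step 3: locate the error. For a single error e at position i, S_ℓ = v_i·e·α_i^ℓ, so α_err = S_1/S_0.
  S_0^{−1} = 1^{−1} = 1 (mod 11), so α_err = 5·1 = 5 ≡ 5 = α_5. Error position i = 5.
  Consistency check: S_2/S_1 = 3·9 = 27 ≡ 5 = α_err ✓ (single-error assumption holds).
Step 4: error magnitude e = S_0/v_5 = S_0·∏_{j≠5}(α_5 − α_j) = 1·2 = 2 ≡ 2 (mod 11).
Step 5: correct position 5: c_5 = r_5 − e = 4 − 2 ≡ 2 (mod 11). Hence c = [7, 6, 9, 5, 2].
  Check: interpolating c through the α_i gives m(x) = 8 + 1·x (degree < 2) with m(α_i) = c_i for every i, so c is indeed a codeword.


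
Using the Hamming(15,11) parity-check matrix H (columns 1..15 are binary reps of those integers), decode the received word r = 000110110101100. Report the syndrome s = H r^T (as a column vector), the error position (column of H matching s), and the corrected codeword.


s = (0, 1, 0, 1)^T, error position = 5, corrected codeword c = 000100110101100

Compute s = H r^T mod 2 one row at a time:
  s_1 = 1 + 0 + 1 + 0 + 1 + 1 + 0 + 0 = 4 ≡ 0 (mod 2).
  s_2 = 1 + 1 + 0 + 1 + 1 + 1 + 0 + 0 = 5 ≡ 1 (mod 2).
  s_3 = 0 + 0 + 0 + 1 + 1 + 0 + 0 + 0 = 2 ≡ 0 (mod 2).
  s_4 = 0 + 0 + 1 + 1 + 0 + 0 + 1 + 0 = 3 ≡ 1 (mod 2).
s = (0, 1, 0, 1)^T — this equals column 5 of H (binary 0101), so error is at position 5.
Correct: flip bit 5 of r = 000110110101100 to get c = 000100110101100.


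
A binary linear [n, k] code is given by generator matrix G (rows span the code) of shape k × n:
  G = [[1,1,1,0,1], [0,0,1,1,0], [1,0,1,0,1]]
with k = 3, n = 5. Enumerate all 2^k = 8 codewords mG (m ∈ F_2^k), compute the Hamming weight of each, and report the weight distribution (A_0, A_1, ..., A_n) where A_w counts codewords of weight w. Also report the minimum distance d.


Weight distribution: A_0 = 1, A_1 = 1, A_2 = 1, A_3 = 3, A_4 = 2. Minimum distance d = 1.

Enumerate all 2^3 = 8 messages m ∈ F_2^3.
For each, compute codeword c = mG in F_2^5, then tally its weight.
  m = 000 → c = 00000, weight = 0.
  m = 100 → c = 11101, weight = 4.
  m = 010 → c = 00110, weight = 2.
  m = 110 → c = 11011, weight = 4.
  m = 001 → c = 10101, weight = 3.
  m = 101 → c = 01000, weight = 1.
  m = 011 → c = 10011, weight = 3.
  m = 111 → c = 01110, weight = 3.
Tally weights:
  weight 0: 1 codewords.
  weight 1: 1 codewords.
  weight 2: 1 codewords.
  weight 3: 3 codewords.
  weight 4: 2 codewords.
Minimum distance d = smallest w > 0 with A_w > 0 = 1.
Sanity: Σ A_w = 8 = 2^3 = 8 ✓.


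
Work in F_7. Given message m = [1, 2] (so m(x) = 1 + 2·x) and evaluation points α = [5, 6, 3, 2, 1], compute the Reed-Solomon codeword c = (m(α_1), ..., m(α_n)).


c = [4, 6, 0, 5, 3]

Message polynomial: m(x) = 1 + 2·x (mod 7).
For each evaluation point α_i, compute m(α_i) mod 7:
  α_1 = 5: Horner steps 2 → 4, so m(5) = 4.
  α_2 = 6: Horner steps 2 → 6, so m(6) = 6.
  α_3 = 3: Horner steps 2 → 0, so m(3) = 0.
  α_4 = 2: Horner steps 2 → 5, so m(2) = 5.
  α_5 = 1: Horner steps 2 → 3, so m(1) = 3.
Codeword c = [4, 6, 0, 5, 3] ∈ F_7^5.


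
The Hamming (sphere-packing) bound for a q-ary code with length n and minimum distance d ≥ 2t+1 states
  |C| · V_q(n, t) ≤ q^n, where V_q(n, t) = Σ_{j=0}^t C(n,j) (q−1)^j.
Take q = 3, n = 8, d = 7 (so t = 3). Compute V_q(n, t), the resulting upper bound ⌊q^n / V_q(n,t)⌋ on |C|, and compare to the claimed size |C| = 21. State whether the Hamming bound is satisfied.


V_q(n, t) = 577, q^n = 6561, Hamming bound = 11, |C| = 21 > bound (violated).

Step 1: Compute V_q(n, t) = Σ_{j=0}^3 C(n, j) (q−1)^j.
  j = 0: C(8,0)·(2)^0 = 1·1 = 1.
  j = 1: C(8,1)·(2)^1 = 8·2 = 16.
  j = 2: C(8,2)·(2)^2 = 28·4 = 112.
  j = 3: C(8,3)·(2)^3 = 56·8 = 448.
  V_q(n, t) = 1 + 16 + 112 + 448 = 577.
Step 2: q^n = 3^8 = 6561.
Step 3: Hamming bound ⌊q^n / V_q(n,t)⌋ = ⌊6561/577⌋ = 11.
Step 4: Compare |C| = 21 to 11: violated.
The claimed |C| lies above the Hamming bound, so no 3-ary code of length 8 with d ≥ 7 can have 21 codewords.


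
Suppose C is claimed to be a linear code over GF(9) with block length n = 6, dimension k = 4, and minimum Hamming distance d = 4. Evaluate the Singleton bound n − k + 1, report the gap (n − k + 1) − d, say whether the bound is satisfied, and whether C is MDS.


Singleton RHS = n − k + 1 = 3, slack = -1, bound violated (no such code; not MDS).

Singleton bound: d ≤ n − k + 1.
Here n = 6, k = 4, so n − k + 1 = 3.
Given d = 4, check d ≤ 3: NO.
Slack = (n − k + 1) − d = -1.
The slack is negative: d = 4 exceeds n − k + 1 = 3 by 1, so the Singleton bound is violated and no linear [6, 4, 4]_9 code can exist. In particular it is not MDS (MDS requires d = n − k + 1 exactly).
Description: the claimed parameters are [6, 4, 4]_9; such a code would be impossible (violates the Singleton bound).


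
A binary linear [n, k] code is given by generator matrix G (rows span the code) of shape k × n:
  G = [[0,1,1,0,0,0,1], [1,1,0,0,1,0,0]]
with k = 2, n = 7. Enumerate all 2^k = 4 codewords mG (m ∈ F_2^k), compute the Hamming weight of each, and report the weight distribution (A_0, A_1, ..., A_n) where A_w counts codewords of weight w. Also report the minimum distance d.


Weight distribution: A_0 = 1, A_3 = 2, A_4 = 1. Minimum distance d = 3.

Enumerate all 2^2 = 4 messages m ∈ F_2^2.
For each, compute codeword c = mG in F_2^7, then tally its weight.
  m = 00 → c = 0000000, weight = 0.
  m = 10 → c = 0110001, weight = 3.
  m = 01 → c = 1100100, weight = 3.
  m = 11 → c = 1010101, weight = 4.
Tally weights:
  weight 0: 1 codewords.
  weight 3: 2 codewords.
  weight 4: 1 codewords.
Minimum distance d = smallest w > 0 with A_w > 0 = 3.
Sanity: Σ A_w = 4 = 2^2 = 4 ✓.


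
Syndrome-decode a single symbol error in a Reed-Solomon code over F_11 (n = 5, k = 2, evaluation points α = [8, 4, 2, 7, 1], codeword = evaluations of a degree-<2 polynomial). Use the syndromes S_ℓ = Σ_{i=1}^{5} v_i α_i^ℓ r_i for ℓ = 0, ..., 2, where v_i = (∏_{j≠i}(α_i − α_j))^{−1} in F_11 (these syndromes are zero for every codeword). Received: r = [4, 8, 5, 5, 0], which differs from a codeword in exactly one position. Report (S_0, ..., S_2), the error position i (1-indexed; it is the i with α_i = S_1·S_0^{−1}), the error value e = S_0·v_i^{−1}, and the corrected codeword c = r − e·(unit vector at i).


S = (1, 2, 4), error at position 3, error magnitude e = 6, c = [4, 8, 10, 5, 0].

Step 1: column multipliers v_i = (∏_{j≠i}(α_i − α_j))^{−1} mod 11.
  i = 1 (α = 8): (8−4)(8−2)(8−7)(8−1) = 4·6·1·7 = 168 ≡ 3, so v_1 = 3^{−1} = 4 (mod 11).
  i = 2 (α = 4): (4−8)(4−2)(4−7)(4−1) = (−4)·2·(−3)·3 = 72 ≡ 6, so v_2 = 6^{−1} = 2 (mod 11).
  i = 3 (α = 2): (2−8)(2−4)(2−7)(2−1) = (−6)·(−2)·(−5)·1 = −60 ≡ 6, so v_3 = 6^{−1} = 2 (mod 11).
  i = 4 (α = 7): (7−8)(7−4)(7−2)(7−1) = (−1)·3·5·6 = −90 ≡ 9, so v_4 = 9^{−1} = 5 (mod 11).
  i = 5 (α = 1): (1−8)(1−4)(1−2)(1−7) = (−7)·(−3)·(−1)·(−6) = 126 ≡ 5, so v_5 = 5^{−1} = 9 (mod 11).
  v = [4, 2, 2, 5, 9].
Step 2: syndromes of r = [4, 8, 5, 5, 0] (all sums mod 11).
  S_0 = Σ v_i r_i = 4·4 + 2·8 + 2·5 + 5·5 + 9·0 = 67 ≡ 1.
  S_1 = Σ v_i α_i r_i = 4·8·4 + 2·4·8 + 2·2·5 + 5·7·5 + 9·1·0 = 387 ≡ 2.
  α_i^2 mod 11 = [9, 5, 4, 5, 1].
  S_2 = Σ v_i α_i^2 r_i = 4·9·4 + 2·5·8 + 2·4·5 + 5·5·5 + 9·1·0 = 389 ≡ 4.
  S = (1, 2, 4) ≠ 0, so r is not a codeword (an error is present).
Step 3: locate the error. For a single error e at position i, S_ℓ = v_i·e·α_i^ℓ, so α_err = S_1/S_0.
  S_0^{−1} = 1^{−1} = 1 (mod 11), so α_err = 2·1 = 2 ≡ 2 = α_3. Error position i = 3.
  Consistency check: S_2/S_1 = 4·6 = 24 ≡ 2 = α_err ✓ (single-error assumption holds).
Step 4: error magnitude e = S_0/v_3 = S_0·∏_{j≠3}(α_3 − α_j) = 1·6 = 6 ≡ 6 (mod 11).
Step 5: correct position 3: c_3 = r_3 − e = 5 − 6 ≡ 10 (mod 11). Hence c = [4, 8, 10, 5, 0].
  Check: interpolating c through the α_i gives m(x) = 1 + 10·x (degree < 2) with m(α_i) = c_i for every i, so c is indeed a codeword.


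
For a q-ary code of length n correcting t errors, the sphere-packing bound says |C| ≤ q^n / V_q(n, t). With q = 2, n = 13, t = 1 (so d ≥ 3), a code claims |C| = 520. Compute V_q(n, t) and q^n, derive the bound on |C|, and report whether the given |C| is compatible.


V_q(n, t) = 14, q^n = 8192, Hamming bound = 585, |C| = 520 ≤ bound (satisfied).

Step 1: Compute V_q(n, t) = Σ_{j=0}^1 C(n, j) (q−1)^j.
  j = 0: C(13,0)·(1)^0 = 1·1 = 1.
  j = 1: C(13,1)·(1)^1 = 13·1 = 13.
  V_q(n, t) = 1 + 13 = 14.
Step 2: q^n = 2^13 = 8192.
Step 3: Hamming bound ⌊q^n / V_q(n,t)⌋ = ⌊8192/14⌋ = 585.
Step 4: Compare |C| = 520 to 585: satisfied.
The claimed |C| lies below the Hamming bound.


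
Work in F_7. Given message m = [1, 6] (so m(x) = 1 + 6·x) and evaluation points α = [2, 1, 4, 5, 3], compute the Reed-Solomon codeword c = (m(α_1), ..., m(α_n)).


c = [6, 0, 4, 3, 5]

Message polynomial: m(x) = 1 + 6·x (mod 7).
For each evaluation point α_i, compute m(α_i) mod 7:
  α_1 = 2: Horner steps 6 → 6, so m(2) = 6.
  α_2 = 1: Horner steps 6 → 0, so m(1) = 0.
  α_3 = 4: Horner steps 6 → 4, so m(4) = 4.
  α_4 = 5: Horner steps 6 → 3, so m(5) = 3.
  α_5 = 3: Horner steps 6 → 5, so m(3) = 5.
Codeword c = [6, 0, 4, 3, 5] ∈ F_7^5.


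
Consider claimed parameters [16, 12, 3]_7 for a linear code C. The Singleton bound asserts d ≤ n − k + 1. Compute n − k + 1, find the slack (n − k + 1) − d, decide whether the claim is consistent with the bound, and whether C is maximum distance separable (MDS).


Singleton RHS = n − k + 1 = 5, slack = 2, bound satisfied, not MDS.

Singleton bound: d ≤ n − k + 1.
Here n = 16, k = 12, so n − k + 1 = 5.
Given d = 3, check d ≤ 5: YES.
Slack = (n − k + 1) − d = 2.
The code is NOT MDS (slack = 2 > 0).
Description: the claimed parameters are [16, 12, 3]_7; such a code would be non-MDS.


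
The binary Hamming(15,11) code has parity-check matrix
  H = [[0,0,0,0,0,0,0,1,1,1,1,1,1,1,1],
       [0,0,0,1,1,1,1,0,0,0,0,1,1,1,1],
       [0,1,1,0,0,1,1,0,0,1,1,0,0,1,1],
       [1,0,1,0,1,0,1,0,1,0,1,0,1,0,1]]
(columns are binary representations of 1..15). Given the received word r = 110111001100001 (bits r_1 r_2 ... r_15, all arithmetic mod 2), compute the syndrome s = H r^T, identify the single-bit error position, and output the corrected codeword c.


s = (1, 0, 0, 0)^T, error position = 8, corrected codeword c = 110111011100001

Compute s = H r^T mod 2 one row at a time:
  s_1 = 0 + 1 + 1 + 0 + 0 + 0 + 0 + 1 = 3 ≡ 1 (mod 2).
  s_2 = 1 + 1 + 1 + 0 + 0 + 0 + 0 + 1 = 4 ≡ 0 (mod 2).
  s_3 = 1 + 0 + 1 + 0 + 1 + 0 + 0 + 1 = 4 ≡ 0 (mod 2).
  s_4 = 1 + 0 + 1 + 0 + 1 + 0 + 0 + 1 = 4 ≡ 0 (mod 2).
s = (1, 0, 0, 0)^T — this equals column 8 of H (binary 1000), so error is at position 8.
Correct: flip bit 8 of r = 110111001100001 to get c = 110111011100001.


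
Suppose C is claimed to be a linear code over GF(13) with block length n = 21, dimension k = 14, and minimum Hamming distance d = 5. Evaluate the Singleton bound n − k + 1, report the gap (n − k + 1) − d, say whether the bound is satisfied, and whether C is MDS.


Singleton RHS = n − k + 1 = 8, slack = 3, bound satisfied, not MDS.

Singleton bound: d ≤ n − k + 1.
Here n = 21, k = 14, so n − k + 1 = 8.
Given d = 5, check d ≤ 8: YES.
Slack = (n − k + 1) − d = 3.
The code is NOT MDS (slack = 3 > 0).
Description: the claimed parameters are [21, 14, 5]_13; such a code would be non-MDS.


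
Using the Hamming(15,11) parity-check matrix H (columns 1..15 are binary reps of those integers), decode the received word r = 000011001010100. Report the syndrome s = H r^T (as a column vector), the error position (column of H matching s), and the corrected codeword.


s = (1, 1, 0, 0)^T, error position = 12, corrected codeword c = 000011001011100

Compute s = H r^T mod 2 one row at a time:
  s_1 = 0 + 1 + 0 + 1 + 0 + 1 + 0 + 0 = 3 ≡ 1 (mod 2).
  s_2 = 0 + 1 + 1 + 0 + 0 + 1 + 0 + 0 = 3 ≡ 1 (mod 2).
  s_3 = 0 + 0 + 1 + 0 + 0 + 1 + 0 + 0 = 2 ≡ 0 (mod 2).
  s_4 = 0 + 0 + 1 + 0 + 1 + 1 + 1 + 0 = 4 ≡ 0 (mod 2).
s = (1, 1, 0, 0)^T — this equals column 12 of H (binary 1100), so error is at position 12.
Correct: flip bit 12 of r = 000011001010100 to get c = 000011001011100.


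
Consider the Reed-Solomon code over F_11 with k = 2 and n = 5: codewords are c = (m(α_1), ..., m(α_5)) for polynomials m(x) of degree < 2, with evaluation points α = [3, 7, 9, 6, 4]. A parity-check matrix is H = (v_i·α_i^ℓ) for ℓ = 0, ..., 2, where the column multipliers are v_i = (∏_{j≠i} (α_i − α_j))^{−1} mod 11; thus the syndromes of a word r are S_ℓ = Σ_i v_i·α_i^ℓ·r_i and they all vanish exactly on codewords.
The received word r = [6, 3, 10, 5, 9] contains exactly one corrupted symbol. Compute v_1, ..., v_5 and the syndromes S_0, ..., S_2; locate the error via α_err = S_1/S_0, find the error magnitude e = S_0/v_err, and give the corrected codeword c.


S = (1, 3, 9), error at position 1, error magnitude e = 6, c = [0, 3, 10, 5, 9].

Step 1: column multipliers v_i = (∏_{j≠i}(α_i − α_j))^{−1} mod 11.
  i = 1 (α = 3): (3−7)(3−9)(3−6)(3−4) = (−4)·(−6)·(−3)·(−1) = 72 ≡ 6, so v_1 = 6^{−1} = 2 (mod 11).
  i = 2 (α = 7): (7−3)(7−9)(7−6)(7−4) = 4·(−2)·1·3 = −24 ≡ 9, so v_2 = 9^{−1} = 5 (mod 11).
  i = 3 (α = 9): (9−3)(9−7)(9−6)(9−4) = 6·2·3·5 = 180 ≡ 4, so v_3 = 4^{−1} = 3 (mod 11).
  i = 4 (α = 6): (6−3)(6−7)(6−9)(6−4) = 3·(−1)·(−3)·2 = 18 ≡ 7, so v_4 = 7^{−1} = 8 (mod 11).
  i = 5 (α = 4): (4−3)(4−7)(4−9)(4−6) = 1·(−3)·(−5)·(−2) = −30 ≡ 3, so v_5 = 3^{−1} = 4 (mod 11).
  v = [2, 5, 3, 8, 4].
Step 2: syndromes of r = [6, 3, 10, 5, 9] (all sums mod 11).
  S_0 = Σ v_i r_i = 2·6 + 5·3 + 3·10 + 8·5 + 4·9 = 133 ≡ 1.
  S_1 = Σ v_i α_i r_i = 2·3·6 + 5·7·3 + 3·9·10 + 8·6·5 + 4·4·9 = 795 ≡ 3.
  α_i^2 mod 11 = [9, 5, 4, 3, 5].
  S_2 = Σ v_i α_i^2 r_i = 2·9·6 + 5·5·3 + 3·4·10 + 8·3·5 + 4·5·9 = 603 ≡ 9.
  S = (1, 3, 9) ≠ 0, so r is not a codeword (an error is present).
Step 3: locate the error. For a single error e at position i, S_ℓ = v_i·e·α_i^ℓ, so α_err = S_1/S_0.
  S_0^{−1} = 1^{−1} = 1 (mod 11), so α_err = 3·1 = 3 ≡ 3 = α_1. Error position i = 1.
  Consistency check: S_2/S_1 = 9·4 = 36 ≡ 3 = α_err ✓ (single-error assumption holds).
Step 4: error magnitude e = S_0/v_1 = S_0·∏_{j≠1}(α_1 − α_j) = 1·6 = 6 ≡ 6 (mod 11).
Step 5: correct position 1: c_1 = r_1 − e = 6 − 6 ≡ 0 (mod 11). Hence c = [0, 3, 10, 5, 9].
  Check: interpolating c through the α_i gives m(x) = 6 + 9·x (degree < 2) with m(α_i) = c_i for every i, so c is indeed a codeword.


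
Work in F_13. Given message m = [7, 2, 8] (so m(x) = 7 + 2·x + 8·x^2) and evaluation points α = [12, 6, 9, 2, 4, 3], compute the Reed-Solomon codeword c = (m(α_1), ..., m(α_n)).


c = [0, 8, 10, 4, 0, 7]

Message polynomial: m(x) = 7 + 2·x + 8·x^2 (mod 13).
For each evaluation point α_i, compute m(α_i) mod 13:
  α_1 = 12: Horner steps 8 → 7 → 0, so m(12) = 0.
  α_2 = 6: Horner steps 8 → 11 → 8, so m(6) = 8.
  α_3 = 9: Horner steps 8 → 9 → 10, so m(9) = 10.
  α_4 = 2: Horner steps 8 → 5 → 4, so m(2) = 4.
  α_5 = 4: Horner steps 8 → 8 → 0, so m(4) = 0.
  α_6 = 3: Horner steps 8 → 0 → 7, so m(3) = 7.
Codeword c = [0, 8, 10, 4, 0, 7] ∈ F_13^6.


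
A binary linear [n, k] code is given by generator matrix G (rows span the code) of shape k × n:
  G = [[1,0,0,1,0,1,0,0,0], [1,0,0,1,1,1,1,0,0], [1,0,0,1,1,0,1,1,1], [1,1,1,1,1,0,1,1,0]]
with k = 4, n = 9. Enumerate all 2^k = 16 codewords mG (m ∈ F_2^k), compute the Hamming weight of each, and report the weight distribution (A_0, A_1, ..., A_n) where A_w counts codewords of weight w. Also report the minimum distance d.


Weight distribution: A_0 = 1, A_2 = 1, A_3 = 3, A_4 = 2, A_5 = 4, A_6 = 3, A_7 = 1, A_8 = 1. Minimum distance d = 2.

Enumerate all 2^4 = 16 messages m ∈ F_2^4.
For each, compute codeword c = mG in F_2^9, then tally its weight.
  m = 0000 → c = 000000000, weight = 0.
  m = 1000 → c = 100101000, weight = 3.
  m = 0100 → c = 100111100, weight = 5.
  m = 1100 → c = 000010100, weight = 2.
  m = 0010 → c = 100110111, weight = 6.
  m = 1010 → c = 000011111, weight = 5.
  m = 0110 → c = 000001011, weight = 3.
  m = 1110 → c = 100100011, weight = 4.
  m = 0001 → c = 111110110, weight = 7.
  m = 1001 → c = 011011110, weight = 6.
  m = 0101 → c = 011001010, weight = 4.
  m = 1101 → c = 111100010, weight = 5.
  m = 0011 → c = 011000001, weight = 3.
  m = 1011 → c = 111101001, weight = 6.
  m = 0111 → c = 111111101, weight = 8.
  m = 1111 → c = 011010101, weight = 5.
Tally weights:
  weight 0: 1 codewords.
  weight 2: 1 codewords.
  weight 3: 3 codewords.
  weight 4: 2 codewords.
  weight 5: 4 codewords.
  weight 6: 3 codewords.
  weight 7: 1 codewords.
  weight 8: 1 codewords.
Minimum distance d = smallest w > 0 with A_w > 0 = 2.
Sanity: Σ A_w = 16 = 2^4 = 16 ✓.


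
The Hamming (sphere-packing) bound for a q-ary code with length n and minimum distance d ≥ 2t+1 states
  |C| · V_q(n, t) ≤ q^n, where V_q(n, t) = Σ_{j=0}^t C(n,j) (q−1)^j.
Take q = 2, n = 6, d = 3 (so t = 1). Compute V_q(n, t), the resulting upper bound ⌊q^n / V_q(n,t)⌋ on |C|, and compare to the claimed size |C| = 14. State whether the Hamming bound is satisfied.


V_q(n, t) = 7, q^n = 64, Hamming bound = 9, |C| = 14 > bound (violated).

Step 1: Compute V_q(n, t) = Σ_{j=0}^1 C(n, j) (q−1)^j.
  j = 0: C(6,0)·(1)^0 = 1·1 = 1.
  j = 1: C(6,1)·(1)^1 = 6·1 = 6.
  V_q(n, t) = 1 + 6 = 7.
Step 2: q^n = 2^6 = 64.
Step 3: Hamming bound ⌊q^n / V_q(n,t)⌋ = ⌊64/7⌋ = 9.
Step 4: Compare |C| = 14 to 9: violated.
The claimed |C| lies above the Hamming bound, so no 2-ary code of length 6 with d ≥ 3 can have 14 codewords.


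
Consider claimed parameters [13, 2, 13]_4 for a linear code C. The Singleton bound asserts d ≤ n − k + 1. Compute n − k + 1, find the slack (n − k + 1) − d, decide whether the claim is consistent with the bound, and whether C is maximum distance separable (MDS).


Singleton RHS = n − k + 1 = 12, slack = -1, bound violated (no such code; not MDS).

Singleton bound: d ≤ n − k + 1.
Here n = 13, k = 2, so n − k + 1 = 12.
Given d = 13, check d ≤ 12: NO.
Slack = (n − k + 1) − d = -1.
The slack is negative: d = 13 exceeds n − k + 1 = 12 by 1, so the Singleton bound is violated and no linear [13, 2, 13]_4 code can exist. In particular it is not MDS (MDS requires d = n − k + 1 exactly).
Description: the claimed parameters are [13, 2, 13]_4; such a code would be impossible (violates the Singleton bound).


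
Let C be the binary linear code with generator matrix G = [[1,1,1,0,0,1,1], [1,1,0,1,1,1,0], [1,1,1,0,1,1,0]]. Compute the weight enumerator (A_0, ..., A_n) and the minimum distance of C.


Weight distribution: A_0 = 1, A_2 = 2, A_4 = 1, A_5 = 4. Minimum distance d = 2.

Enumerate all 2^3 = 8 messages m ∈ F_2^3.
For each, compute codeword c = mG in F_2^7, then tally its weight.
  m = 000 → c = 0000000, weight = 0.
  m = 100 → c = 1110011, weight = 5.
  m = 010 → c = 1101110, weight = 5.
  m = 110 → c = 0011101, weight = 4.
  m = 001 → c = 1110110, weight = 5.
  m = 101 → c = 0000101, weight = 2.
  m = 011 → c = 0011000, weight = 2.
  m = 111 → c = 1101011, weight = 5.
Tally weights:
  weight 0: 1 codewords.
  weight 2: 2 codewords.
  weight 4: 1 codewords.
  weight 5: 4 codewords.
Minimum distance d = smallest w > 0 with A_w > 0 = 2.
Sanity: Σ A_w = 8 = 2^3 = 8 ✓.


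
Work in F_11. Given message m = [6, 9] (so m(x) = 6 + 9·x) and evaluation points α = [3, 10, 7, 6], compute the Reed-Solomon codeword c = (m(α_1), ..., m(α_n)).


c = [0, 8, 3, 5]

Message polynomial: m(x) = 6 + 9·x (mod 11).
For each evaluation point α_i, compute m(α_i) mod 11:
  α_1 = 3: Horner steps 9 → 0, so m(3) = 0.
  α_2 = 10: Horner steps 9 → 8, so m(10) = 8.
  α_3 = 7: Horner steps 9 → 3, so m(7) = 3.
  α_4 = 6: Horner steps 9 → 5, so m(6) = 5.
Codeword c = [0, 8, 3, 5] ∈ F_11^4.


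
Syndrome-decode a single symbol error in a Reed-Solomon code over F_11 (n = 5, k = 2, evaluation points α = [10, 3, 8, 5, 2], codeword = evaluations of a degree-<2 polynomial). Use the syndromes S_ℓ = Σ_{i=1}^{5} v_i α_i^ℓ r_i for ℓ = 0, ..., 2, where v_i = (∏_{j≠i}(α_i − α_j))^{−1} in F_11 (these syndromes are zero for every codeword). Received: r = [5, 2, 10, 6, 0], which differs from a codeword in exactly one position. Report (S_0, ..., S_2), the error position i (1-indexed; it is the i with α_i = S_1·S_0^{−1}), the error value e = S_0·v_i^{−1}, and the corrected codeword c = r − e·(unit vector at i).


S = (6, 4, 10), error at position 3, error magnitude e = 9, c = [5, 2, 1, 6, 0].

Step 1: column multipliers v_i = (∏_{j≠i}(α_i − α_j))^{−1} mod 11.
  i = 1 (α = 10): (10−3)(10−8)(10−5)(10−2) = 7·2·5·8 = 560 ≡ 10, so v_1 = 10^{−1} = 10 (mod 11).
  i = 2 (α = 3): (3−10)(3−8)(3−5)(3−2) = (−7)·(−5)·(−2)·1 = −70 ≡ 7, so v_2 = 7^{−1} = 8 (mod 11).
  i = 3 (α = 8): (8−10)(8−3)(8−5)(8−2) = (−2)·5·3·6 = −180 ≡ 7, so v_3 = 7^{−1} = 8 (mod 11).
  i = 4 (α = 5): (5−10)(5−3)(5−8)(5−2) = (−5)·2·(−3)·3 = 90 ≡ 2, so v_4 = 2^{−1} = 6 (mod 11).
  i = 5 (α = 2): (2−10)(2−3)(2−8)(2−5) = (−8)·(−1)·(−6)·(−3) = 144 ≡ 1, so v_5 = 1^{−1} = 1 (mod 11).
  v = [10, 8, 8, 6, 1].
Step 2: syndromes of r = [5, 2, 10, 6, 0] (all sums mod 11).
  S_0 = Σ v_i r_i = 10·5 + 8·2 + 8·10 + 6·6 + 1·0 = 182 ≡ 6.
  S_1 = Σ v_i α_i r_i = 10·10·5 + 8·3·2 + 8·8·10 + 6·5·6 + 1·2·0 = 1368 ≡ 4.
  α_i^2 mod 11 = [1, 9, 9, 3, 4].
  S_2 = Σ v_i α_i^2 r_i = 10·1·5 + 8·9·2 + 8·9·10 + 6·3·6 + 1·4·0 = 1022 ≡ 10.
  S = (6, 4, 10) ≠ 0, so r is not a codeword (an error is present).
Step 3: locate the error. For a single error e at position i, S_ℓ = v_i·e·α_i^ℓ, so α_err = S_1/S_0.
  S_0^{−1} = 6^{−1} = 2 (mod 11), so α_err = 4·2 = 8 ≡ 8 = α_3. Error position i = 3.
  Consistency check: S_2/S_1 = 10·3 = 30 ≡ 8 = α_err ✓ (single-error assumption holds).
Step 4: error magnitude e = S_0/v_3 = S_0·∏_{j≠3}(α_3 − α_j) = 6·7 = 42 ≡ 9 (mod 11).
Step 5: correct position 3: c_3 = r_3 − e = 10 − 9 ≡ 1 (mod 11). Hence c = [5, 2, 1, 6, 0].
  Check: interpolating c through the α_i gives m(x) = 7 + 2·x (degree < 2) with m(α_i) = c_i for every i, so c is indeed a codeword.


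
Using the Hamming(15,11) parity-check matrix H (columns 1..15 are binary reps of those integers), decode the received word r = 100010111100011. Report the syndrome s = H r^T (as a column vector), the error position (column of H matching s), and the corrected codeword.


s = (1, 0, 0, 1)^T, error position = 9, corrected codeword c = 100010110100011

Compute s = H r^T mod 2 one row at a time:
  s_1 = 1 + 1 + 1 + 0 + 0 + 0 + 1 + 1 = 5 ≡ 1 (mod 2).
  s_2 = 0 + 1 + 0 + 1 + 0 + 0 + 1 + 1 = 4 ≡ 0 (mod 2).
  s_3 = 0 + 0 + 0 + 1 + 1 + 0 + 1 + 1 = 4 ≡ 0 (mod 2).
  s_4 = 1 + 0 + 1 + 1 + 1 + 0 + 0 + 1 = 5 ≡ 1 (mod 2).
s = (1, 0, 0, 1)^T — this equals column 9 of H (binary 1001), so error is at position 9.
Correct: flip bit 9 of r = 100010111100011 to get c = 100010110100011.


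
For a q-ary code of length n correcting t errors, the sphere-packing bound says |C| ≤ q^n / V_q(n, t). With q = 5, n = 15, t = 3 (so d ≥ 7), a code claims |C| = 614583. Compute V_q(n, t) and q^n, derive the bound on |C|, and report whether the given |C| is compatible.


V_q(n, t) = 30861, q^n = 30517578125, Hamming bound = 988871, |C| = 614583 ≤ bound (satisfied).

Step 1: Compute V_q(n, t) = Σ_{j=0}^3 C(n, j) (q−1)^j.
  j = 0: C(15,0)·(4)^0 = 1·1 = 1.
  j = 1: C(15,1)·(4)^1 = 15·4 = 60.
  j = 2: C(15,2)·(4)^2 = 105·16 = 1680.
  j = 3: C(15,3)·(4)^3 = 455·64 = 29120.
  V_q(n, t) = 1 + 60 + 1680 + 29120 = 30861.
Step 2: q^n = 5^15 = 30517578125.
Step 3: Hamming bound ⌊q^n / V_q(n,t)⌋ = ⌊30517578125/30861⌋ = 988871.
Step 4: Compare |C| = 614583 to 988871: satisfied.
The claimed |C| lies below the Hamming bound.


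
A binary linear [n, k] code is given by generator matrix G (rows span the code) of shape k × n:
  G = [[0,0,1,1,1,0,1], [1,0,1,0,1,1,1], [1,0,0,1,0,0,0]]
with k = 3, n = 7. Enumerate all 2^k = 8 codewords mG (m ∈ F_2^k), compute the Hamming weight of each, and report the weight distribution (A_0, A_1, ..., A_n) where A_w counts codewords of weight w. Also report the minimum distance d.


Weight distribution: A_0 = 1, A_1 = 1, A_2 = 1, A_3 = 1, A_4 = 2, A_5 = 2. Minimum distance d = 1.

Enumerate all 2^3 = 8 messages m ∈ F_2^3.
For each, compute codeword c = mG in F_2^7, then tally its weight.
  m = 000 → c = 0000000, weight = 0.
  m = 100 → c = 0011101, weight = 4.
  m = 010 → c = 1010111, weight = 5.
  m = 110 → c = 1001010, weight = 3.
  m = 001 → c = 1001000, weight = 2.
  m = 101 → c = 1010101, weight = 4.
  m = 011 → c = 0011111, weight = 5.
  m = 111 → c = 0000010, weight = 1.
Tally weights:
  weight 0: 1 codewords.
  weight 1: 1 codewords.
  weight 2: 1 codewords.
  weight 3: 1 codewords.
  weight 4: 2 codewords.
  weight 5: 2 codewords.
Minimum distance d = smallest w > 0 with A_w > 0 = 1.
Sanity: Σ A_w = 8 = 2^3 = 8 ✓.


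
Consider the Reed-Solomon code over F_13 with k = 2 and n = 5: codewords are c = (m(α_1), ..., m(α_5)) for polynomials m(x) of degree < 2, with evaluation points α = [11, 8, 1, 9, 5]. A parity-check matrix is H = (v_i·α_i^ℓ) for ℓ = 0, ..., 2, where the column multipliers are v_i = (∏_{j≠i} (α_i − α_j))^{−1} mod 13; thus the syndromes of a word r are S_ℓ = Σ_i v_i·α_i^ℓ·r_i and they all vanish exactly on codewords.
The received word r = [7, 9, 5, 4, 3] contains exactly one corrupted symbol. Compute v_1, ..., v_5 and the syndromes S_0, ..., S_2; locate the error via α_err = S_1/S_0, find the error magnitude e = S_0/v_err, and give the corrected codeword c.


S = (4, 7, 9), error at position 5, error magnitude e = 5, c = [7, 9, 5, 4, 11].

Step 1: column multipliers v_i = (∏_{j≠i}(α_i − α_j))^{−1} mod 13.
  i = 1 (α = 11): (11−8)(11−1)(11−9)(11−5) = 3·10·2·6 = 360 ≡ 9, so v_1 = 9^{−1} = 3 (mod 13).
  i = 2 (α = 8): (8−11)(8−1)(8−9)(8−5) = (−3)·7·(−1)·3 = 63 ≡ 11, so v_2 = 11^{−1} = 6 (mod 13).
  i = 3 (α = 1): (1−11)(1−8)(1−9)(1−5) = (−10)·(−7)·(−8)·(−4) = 2240 ≡ 4, so v_3 = 4^{−1} = 10 (mod 13).
  i = 4 (α = 9): (9−11)(9−8)(9−1)(9−5) = (−2)·1·8·4 = −64 ≡ 1, so v_4 = 1^{−1} = 1 (mod 13).
  i = 5 (α = 5): (5−11)(5−8)(5−1)(5−9) = (−6)·(−3)·4·(−4) = −288 ≡ 11, so v_5 = 11^{−1} = 6 (mod 13).
  v = [3, 6, 10, 1, 6].
Step 2: syndromes of r = [7, 9, 5, 4, 3] (all sums mod 13).
  S_0 = Σ v_i r_i = 3·7 + 6·9 + 10·5 + 1·4 + 6·3 = 147 ≡ 4.
  S_1 = Σ v_i α_i r_i = 3·11·7 + 6·8·9 + 10·1·5 + 1·9·4 + 6·5·3 = 839 ≡ 7.
  α_i^2 mod 13 = [4, 12, 1, 3, 12].
  S_2 = Σ v_i α_i^2 r_i = 3·4·7 + 6·12·9 + 10·1·5 + 1·3·4 + 6·12·3 = 1010 ≡ 9.
  S = (4, 7, 9) ≠ 0, so r is not a codeword (an error is present).
Step 3: locate the error. For a single error e at position i, S_ℓ = v_i·e·α_i^ℓ, so α_err = S_1/S_0.
  S_0^{−1} = 4^{−1} = 10 (mod 13), so α_err = 7·10 = 70 ≡ 5 = α_5. Error position i = 5.
  Consistency check: S_2/S_1 = 9·2 = 18 ≡ 5 = α_err ✓ (single-error assumption holds).
Step 4: error magnitude e = S_0/v_5 = S_0·∏_{j≠5}(α_5 − α_j) = 4·11 = 44 ≡ 5 (mod 13).
Step 5: correct position 5: c_5 = r_5 − e = 3 − 5 ≡ 11 (mod 13). Hence c = [7, 9, 5, 4, 11].
  Check: interpolating c through the α_i gives m(x) = 10 + 8·x (degree < 2) with m(α_i) = c_i for every i, so c is indeed a codeword.


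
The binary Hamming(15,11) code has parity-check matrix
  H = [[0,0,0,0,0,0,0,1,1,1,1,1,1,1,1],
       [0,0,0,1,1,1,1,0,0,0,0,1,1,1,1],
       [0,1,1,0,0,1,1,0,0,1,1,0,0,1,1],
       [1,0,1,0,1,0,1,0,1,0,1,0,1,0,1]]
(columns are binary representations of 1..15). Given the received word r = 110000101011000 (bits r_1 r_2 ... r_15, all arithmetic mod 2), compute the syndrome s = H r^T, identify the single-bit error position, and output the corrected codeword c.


s = (1, 0, 1, 0)^T, error position = 10, corrected codeword c = 110000101111000

Compute s = H r^T mod 2 one row at a time:
  s_1 = 0 + 1 + 0 + 1 + 1 + 0 + 0 + 0 = 3 ≡ 1 (mod 2).
  s_2 = 0 + 0 + 0 + 1 + 1 + 0 + 0 + 0 = 2 ≡ 0 (mod 2).
  s_3 = 1 + 0 + 0 + 1 + 0 + 1 + 0 + 0 = 3 ≡ 1 (mod 2).
  s_4 = 1 + 0 + 0 + 1 + 1 + 1 + 0 + 0 = 4 ≡ 0 (mod 2).
s = (1, 0, 1, 0)^T — this equals column 10 of H (binary 1010), so error is at position 10.
Correct: flip bit 10 of r = 110000101011000 to get c = 110000101111000.
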